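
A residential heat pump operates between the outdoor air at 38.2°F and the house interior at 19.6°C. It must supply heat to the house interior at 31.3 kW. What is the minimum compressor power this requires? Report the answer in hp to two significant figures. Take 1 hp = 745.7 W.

2.3 hp

In absolute terms T_C = 276.59 K and T_H = 292.75 K, so ΔT = 16.16 K.
COP_Carnot = T_H/ΔT = 292.75/16.16 = 18.12.
Ẇ_min = Q̇/COP_Carnot = 31.30/18.12 = 1.727 kW = 2.316 hp.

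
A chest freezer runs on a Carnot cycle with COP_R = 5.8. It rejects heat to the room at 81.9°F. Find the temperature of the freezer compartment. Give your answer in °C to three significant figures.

For a Carnot refrigerator COP_R = T_C/(T_H − T_C), so T_C = COP·T_H/(1 + COP).
With T_H = 300.87 K, T_C = 5.8 × 300.87/6.800 = 256.63 K.
Converting, 256.63 K = -16.52°C.

-16.5 °C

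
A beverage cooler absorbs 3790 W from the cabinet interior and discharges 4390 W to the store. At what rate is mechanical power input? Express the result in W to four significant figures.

600.0 W

For a cyclic device the first law requires Q̇_H = Q̇_C + Ẇ.
Ẇ = Q̇_H − Q̇_C = 600.0 W.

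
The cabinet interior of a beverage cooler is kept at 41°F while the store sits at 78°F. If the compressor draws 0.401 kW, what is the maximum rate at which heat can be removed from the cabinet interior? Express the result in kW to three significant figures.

In absolute terms T_C = 278.15 K and T_H = 298.71 K, so ΔT = 20.56 K.
COP_Carnot = T_C/ΔT = 278.15/20.56 = 13.53.
Q̇_max = COP_Carnot × Ẇ = 13.53 × 0.4010 kW = 5.426 kW.

5.43 kW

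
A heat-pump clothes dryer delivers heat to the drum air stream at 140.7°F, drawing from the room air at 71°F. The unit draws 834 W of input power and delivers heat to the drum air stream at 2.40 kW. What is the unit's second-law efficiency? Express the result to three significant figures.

0.334

Converting, Q̇_H = 2.400 kW = 2400 W, so COP_actual = Q̇_H/Ẇ = 2400/834.0 = 2.878.
In absolute terms T_C = 294.82 K and T_H = 333.54 K, so ΔT = 38.72 K.
COP_Carnot = T_H/ΔT = 333.54/38.72 = 8.614.
η_II = COP_actual/COP_Carnot = 2.878/8.614 = 0.3341.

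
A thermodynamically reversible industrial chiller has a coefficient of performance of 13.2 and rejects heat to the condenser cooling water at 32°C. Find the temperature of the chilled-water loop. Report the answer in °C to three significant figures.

10.5 °C

For a Carnot refrigerator COP_R = T_C/(T_H − T_C), so T_C = COP·T_H/(1 + COP).
With T_H = 305.15 K, T_C = 13.2 × 305.15/14.20 = 283.66 K.
Converting, 283.66 K = 10.51°C.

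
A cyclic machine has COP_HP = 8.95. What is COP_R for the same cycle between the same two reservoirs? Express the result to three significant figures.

Since Q_H = Q_C + W for any cycle, COP_R = Q_C/W = Q_H/W − 1.
COP_R = 8.95 − 1 = 7.95.

7.95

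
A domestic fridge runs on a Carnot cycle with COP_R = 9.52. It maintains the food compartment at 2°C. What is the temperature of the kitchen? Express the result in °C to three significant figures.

30.9 °C

COP_R = T_C/(T_H − T_C) gives T_H − T_C = T_C/COP.
With T_C = 275.15 K, T_H = 275.15 × (1 + 1/9.52) = 304.05 K.
Converting, 304.05 K = 30.90°C.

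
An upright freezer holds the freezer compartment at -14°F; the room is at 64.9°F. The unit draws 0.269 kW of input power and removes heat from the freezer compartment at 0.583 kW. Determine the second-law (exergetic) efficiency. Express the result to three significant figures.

COP_actual = Q̇_C/Ẇ = 0.5830/0.2690 = 2.167.
In absolute terms T_C = 247.59 K and T_H = 291.43 K, so ΔT = 43.83 K.
COP_Carnot = T_C/ΔT = 247.59/43.83 = 5.649.
η_II = COP_actual/COP_Carnot = 2.167/5.649 = 0.3837.

0.384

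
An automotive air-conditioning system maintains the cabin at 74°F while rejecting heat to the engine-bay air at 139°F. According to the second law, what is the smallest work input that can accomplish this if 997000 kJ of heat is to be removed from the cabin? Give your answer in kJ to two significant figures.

120000 kJ

In absolute terms T_C = 296.48 K and T_H = 332.59 K, so ΔT = 36.11 K.
The reversible limit is COP_R = T_C/ΔT = 8.210, so W_min = Q_C/COP = Q_C·ΔT/T_C.
W_min = 997000 × 36.11/296.48 = 121400 kJ.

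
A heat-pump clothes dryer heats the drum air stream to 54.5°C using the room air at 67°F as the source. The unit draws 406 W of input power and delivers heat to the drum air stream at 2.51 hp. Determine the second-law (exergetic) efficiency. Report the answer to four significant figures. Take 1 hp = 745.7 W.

0.4932

Converting, Q̇_H = 2.510 hp = 1872 W, so COP_actual = Q̇_H/Ẇ = 1872/406.0 = 4.610.
In absolute terms T_C = 292.59 K and T_H = 327.65 K, so ΔT = 35.06 K.
COP_Carnot = T_H/ΔT = 327.65/35.06 = 9.347.
η_II = COP_actual/COP_Carnot = 4.610/9.347 = 0.4932.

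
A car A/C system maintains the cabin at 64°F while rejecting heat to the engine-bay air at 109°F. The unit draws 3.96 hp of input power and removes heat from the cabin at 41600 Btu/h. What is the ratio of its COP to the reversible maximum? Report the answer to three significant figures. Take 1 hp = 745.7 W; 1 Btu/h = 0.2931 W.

Converting, Q̇_C = 41600 Btu/h = 16.35 hp, so COP_actual = Q̇_C/Ẇ = 16.35/3.960 = 4.129.
In absolute terms T_C = 290.93 K and T_H = 315.93 K, so ΔT = 25.00 K.
COP_Carnot = T_C/ΔT = 290.93/25.00 = 11.64.
η_II = COP_actual/COP_Carnot = 4.129/11.64 = 0.3548.

0.355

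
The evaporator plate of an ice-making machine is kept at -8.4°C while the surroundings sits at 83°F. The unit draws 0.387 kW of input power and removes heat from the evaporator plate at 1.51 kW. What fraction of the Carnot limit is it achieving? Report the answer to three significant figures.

0.541

COP_actual = Q̇_C/Ẇ = 1.510/0.3870 = 3.902.
In absolute terms T_C = 264.75 K and T_H = 301.48 K, so ΔT = 36.73 K.
COP_Carnot = T_C/ΔT = 264.75/36.73 = 7.207.
η_II = COP_actual/COP_Carnot = 3.902/7.207 = 0.5414.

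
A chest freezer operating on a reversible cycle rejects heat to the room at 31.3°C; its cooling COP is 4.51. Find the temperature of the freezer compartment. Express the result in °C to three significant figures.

For a Carnot refrigerator COP_R = T_C/(T_H − T_C), so T_C = COP·T_H/(1 + COP).
With T_H = 304.45 K, T_C = 4.51 × 304.45/5.510 = 249.20 K.
Converting, 249.20 K = -23.95°C.

-24.0 °C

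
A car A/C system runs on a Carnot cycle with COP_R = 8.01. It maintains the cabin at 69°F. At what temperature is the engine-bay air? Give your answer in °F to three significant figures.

135 °F

COP_R = T_C/(T_H − T_C) gives T_H − T_C = T_C/COP.
With T_C = 293.71 K, T_H = 293.71 × (1 + 1/8.01) = 330.37 K.
Converting, 330.37 K = 135.00°F.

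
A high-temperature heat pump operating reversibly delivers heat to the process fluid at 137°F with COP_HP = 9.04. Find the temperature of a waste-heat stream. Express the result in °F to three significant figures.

COP_HP = T_H/(T_H − T_C) gives T_H − T_C = T_H/COP.
With T_H = 331.48 K, T_C = 331.48 × (1 − 1/9.04) = 294.81 K.
Converting, 294.81 K = 71.00°F.

71.0 °F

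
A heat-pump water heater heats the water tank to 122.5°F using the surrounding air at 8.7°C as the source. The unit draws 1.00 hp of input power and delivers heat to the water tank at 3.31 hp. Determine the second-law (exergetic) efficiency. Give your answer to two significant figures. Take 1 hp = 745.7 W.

0.43

COP_actual = Q̇_H/Ẇ = 3.310/1.000 = 3.310.
In absolute terms T_C = 281.85 K and T_H = 323.43 K, so ΔT = 41.58 K.
COP_Carnot = T_H/ΔT = 323.43/41.58 = 7.779.
η_II = COP_actual/COP_Carnot = 3.310/7.779 = 0.4255.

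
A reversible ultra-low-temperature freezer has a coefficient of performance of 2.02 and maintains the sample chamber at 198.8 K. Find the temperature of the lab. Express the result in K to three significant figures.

COP_R = T_C/(T_H − T_C) gives T_H − T_C = T_C/COP.
With T_C = 198.80 K, T_H = 198.80 × (1 + 1/2.02) = 297.22 K.

297 K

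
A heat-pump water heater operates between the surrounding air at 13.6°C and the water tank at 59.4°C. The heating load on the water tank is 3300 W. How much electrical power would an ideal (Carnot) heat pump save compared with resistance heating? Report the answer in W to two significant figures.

2800 W

In absolute terms T_C = 286.75 K and T_H = 332.55 K, so ΔT = 45.80 K.
COP_Carnot = T_H/ΔT = 332.55/45.80 = 7.261.
Resistance heating needs Ẇ_res = Q̇_H = 3300 W; the reversible heat pump needs only Ẇ_hp = Q̇_H/COP = 454.5 W.
Saving = 3300 − 454.5 = 2846 W.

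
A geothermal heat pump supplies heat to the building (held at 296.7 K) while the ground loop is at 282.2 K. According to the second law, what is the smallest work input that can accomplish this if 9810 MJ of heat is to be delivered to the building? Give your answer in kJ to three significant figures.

The reservoir spacing is ΔT = 296.7 − 282.2 = 14.50 K.
The reversible limit is COP_HP = T_H/ΔT = 20.46, so W_min = Q_H/COP = Q_H·ΔT/T_H.
W_min = 9810 × 14.50/296.70 = 479.4 MJ = 479400 kJ.

479000 kJ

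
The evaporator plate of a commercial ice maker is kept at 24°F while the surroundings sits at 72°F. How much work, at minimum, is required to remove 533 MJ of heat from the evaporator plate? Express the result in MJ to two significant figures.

In absolute terms T_C = 268.71 K and T_H = 295.37 K, so ΔT = 26.67 K.
The reversible limit is COP_R = T_C/ΔT = 10.08, so W_min = Q_C/COP = Q_C·ΔT/T_C.
W_min = 533.0 × 26.67/268.71 = 52.90 MJ.

53 MJ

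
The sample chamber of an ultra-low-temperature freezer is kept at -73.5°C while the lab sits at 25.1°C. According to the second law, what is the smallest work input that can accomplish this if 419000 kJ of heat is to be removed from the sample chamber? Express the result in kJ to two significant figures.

In absolute terms T_C = 199.65 K and T_H = 298.25 K, so ΔT = 98.60 K.
The reversible limit is COP_R = T_C/ΔT = 2.025, so W_min = Q_C/COP = Q_C·ΔT/T_C.
W_min = 419000 × 98.60/199.65 = 206900 kJ.

210000 kJ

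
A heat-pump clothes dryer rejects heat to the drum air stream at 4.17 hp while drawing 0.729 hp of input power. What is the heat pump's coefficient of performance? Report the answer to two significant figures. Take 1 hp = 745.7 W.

The first law gives Q̇_H = Q̇_C + Ẇ, so the three rates are Q̇_C = 3.441, Q̇_H = 4.170, Ẇ = 0.7290 hp.
COP_HP = Q̇_H/Ẇ = 4.170/0.7290 = 5.720.

5.7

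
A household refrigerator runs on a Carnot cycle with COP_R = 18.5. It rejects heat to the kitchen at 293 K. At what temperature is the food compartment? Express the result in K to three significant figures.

278 K

For a Carnot refrigerator COP_R = T_C/(T_H − T_C), so T_C = COP·T_H/(1 + COP).
With T_H = 293.00 K, T_C = 18.5 × 293.00/19.50 = 277.97 K.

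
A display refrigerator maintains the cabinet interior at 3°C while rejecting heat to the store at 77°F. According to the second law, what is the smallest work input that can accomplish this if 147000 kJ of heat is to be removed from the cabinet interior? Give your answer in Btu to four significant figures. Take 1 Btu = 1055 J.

11100 Btu

In absolute terms T_C = 276.15 K and T_H = 298.15 K, so ΔT = 22.00 K.
The reversible limit is COP_R = T_C/ΔT = 12.55, so W_min = Q_C/COP = Q_C·ΔT/T_C.
W_min = 147000 × 22.00/276.15 = 11710 kJ = 11100 Btu.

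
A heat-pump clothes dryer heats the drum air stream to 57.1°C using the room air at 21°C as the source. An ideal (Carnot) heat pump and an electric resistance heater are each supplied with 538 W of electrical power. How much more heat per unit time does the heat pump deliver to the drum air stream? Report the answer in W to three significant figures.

In absolute terms T_C = 294.15 K and T_H = 330.25 K, so ΔT = 36.10 K.
COP_Carnot = T_H/ΔT = 330.25/36.10 = 9.148.
The heat pump delivers Q̇_H = COP × Ẇ = 4922 W; the resistance heater delivers Ẇ = 538.0 W.
Extra = (COP − 1)·Ẇ = 4384 W.

4380 W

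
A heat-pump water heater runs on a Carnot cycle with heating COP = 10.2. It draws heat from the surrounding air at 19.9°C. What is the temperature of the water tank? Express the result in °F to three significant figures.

125 °F

COP_HP = T_H/(T_H − T_C) rearranges to T_H = COP·T_C/(COP − 1).
With T_C = 293.05 K, T_H = 10.2 × 293.05/9.200 = 324.90 K.
Converting, 324.90 K = 125.16°F.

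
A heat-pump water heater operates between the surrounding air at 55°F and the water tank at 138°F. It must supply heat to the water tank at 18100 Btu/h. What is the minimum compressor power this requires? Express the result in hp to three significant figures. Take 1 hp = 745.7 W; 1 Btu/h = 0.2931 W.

0.988 hp

In absolute terms T_C = 285.93 K and T_H = 332.04 K, so ΔT = 46.11 K.
COP_Carnot = T_H/ΔT = 332.04/46.11 = 7.201.
Ẇ_min = Q̇/COP_Carnot = 18100/7.201 = 2514 Btu/h = 0.9880 hp.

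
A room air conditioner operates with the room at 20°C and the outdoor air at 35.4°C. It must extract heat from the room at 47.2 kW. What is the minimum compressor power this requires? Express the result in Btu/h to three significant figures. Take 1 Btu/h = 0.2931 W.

8460 Btu/h

In absolute terms T_C = 293.15 K and T_H = 308.55 K, so ΔT = 15.40 K.
COP_Carnot = T_C/ΔT = 293.15/15.40 = 19.04.
Ẇ_min = Q̇/COP_Carnot = 47.20/19.04 = 2.480 kW = 8460 Btu/h.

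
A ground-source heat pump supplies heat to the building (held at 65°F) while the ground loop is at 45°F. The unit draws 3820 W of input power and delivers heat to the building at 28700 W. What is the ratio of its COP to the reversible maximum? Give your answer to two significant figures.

0.29

COP_actual = Q̇_H/Ẇ = 28700/3820 = 7.513.
In absolute terms T_C = 280.37 K and T_H = 291.48 K, so ΔT = 11.11 K.
COP_Carnot = T_H/ΔT = 291.48/11.11 = 26.23.
η_II = COP_actual/COP_Carnot = 7.513/26.23 = 0.2864.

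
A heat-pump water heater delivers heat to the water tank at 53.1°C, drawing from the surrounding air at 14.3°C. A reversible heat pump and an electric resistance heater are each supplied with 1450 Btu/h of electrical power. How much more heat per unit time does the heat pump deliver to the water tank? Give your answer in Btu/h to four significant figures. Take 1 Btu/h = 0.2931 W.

In absolute terms T_C = 287.45 K and T_H = 326.25 K, so ΔT = 38.80 K.
COP_Carnot = T_H/ΔT = 326.25/38.80 = 8.409.
The heat pump delivers Q̇_H = COP × Ẇ = 12190 Btu/h; the resistance heater delivers Ẇ = 1450 Btu/h.
Extra = (COP − 1)·Ẇ = 10740 Btu/h.

10740 Btu/h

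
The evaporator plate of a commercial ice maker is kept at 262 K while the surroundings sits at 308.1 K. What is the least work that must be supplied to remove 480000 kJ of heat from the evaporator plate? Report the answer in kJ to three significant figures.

84500 kJ

The reservoir spacing is ΔT = 308.1 − 262 = 46.10 K.
The reversible limit is COP_R = T_C/ΔT = 5.683, so W_min = Q_C/COP = Q_C·ΔT/T_C.
W_min = 480000 × 46.10/262.00 = 84460 kJ.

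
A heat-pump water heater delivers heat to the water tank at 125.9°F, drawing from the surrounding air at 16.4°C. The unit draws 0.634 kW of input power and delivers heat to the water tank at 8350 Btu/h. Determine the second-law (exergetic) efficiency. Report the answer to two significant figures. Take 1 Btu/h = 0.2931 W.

Converting, Q̇_H = 8350 Btu/h = 2.447 kW, so COP_actual = Q̇_H/Ẇ = 2.447/0.6340 = 3.860.
In absolute terms T_C = 289.55 K and T_H = 325.32 K, so ΔT = 35.77 K.
COP_Carnot = T_H/ΔT = 325.32/35.77 = 9.096.
η_II = COP_actual/COP_Carnot = 3.860/9.096 = 0.4244.

0.42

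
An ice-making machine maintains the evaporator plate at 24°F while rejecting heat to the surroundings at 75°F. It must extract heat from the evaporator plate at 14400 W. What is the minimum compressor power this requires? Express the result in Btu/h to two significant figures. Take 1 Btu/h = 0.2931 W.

In absolute terms T_C = 268.71 K and T_H = 297.04 K, so ΔT = 28.33 K.
COP_Carnot = T_C/ΔT = 268.71/28.33 = 9.484.
Ẇ_min = Q̇/COP_Carnot = 14400/9.484 = 1518 W = 5180 Btu/h.

5200 Btu/h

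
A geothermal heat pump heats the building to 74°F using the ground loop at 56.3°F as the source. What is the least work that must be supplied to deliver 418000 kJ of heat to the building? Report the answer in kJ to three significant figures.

13900 kJ

In absolute terms T_C = 286.65 K and T_H = 296.48 K, so ΔT = 9.833 K.
The reversible limit is COP_HP = T_H/ΔT = 30.15, so W_min = Q_H/COP = Q_H·ΔT/T_H.
W_min = 418000 × 9.833/296.48 = 13860 kJ.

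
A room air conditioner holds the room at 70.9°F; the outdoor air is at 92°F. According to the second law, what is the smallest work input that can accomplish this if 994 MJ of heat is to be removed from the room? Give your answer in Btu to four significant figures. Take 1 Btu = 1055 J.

In absolute terms T_C = 294.76 K and T_H = 306.48 K, so ΔT = 11.72 K.
The reversible limit is COP_R = T_C/ΔT = 25.15, so W_min = Q_C/COP = Q_C·ΔT/T_C.
W_min = 994.0 × 11.72/294.76 = 39.53 MJ = 37470 Btu.

37470 Btu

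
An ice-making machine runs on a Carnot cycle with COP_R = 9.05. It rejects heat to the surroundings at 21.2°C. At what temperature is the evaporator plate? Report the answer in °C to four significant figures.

-8.089 °C

For a Carnot refrigerator COP_R = T_C/(T_H − T_C), so T_C = COP·T_H/(1 + COP).
With T_H = 294.35 K, T_C = 9.05 × 294.35/10.05 = 265.06 K.
Converting, 265.06 K = -8.09°C.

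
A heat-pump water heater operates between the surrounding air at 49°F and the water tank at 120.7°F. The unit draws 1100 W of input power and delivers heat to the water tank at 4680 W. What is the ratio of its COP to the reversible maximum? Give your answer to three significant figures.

COP_actual = Q̇_H/Ẇ = 4680/1100 = 4.255.
In absolute terms T_C = 282.59 K and T_H = 322.43 K, so ΔT = 39.83 K.
COP_Carnot = T_H/ΔT = 322.43/39.83 = 8.094.
η_II = COP_actual/COP_Carnot = 4.255/8.094 = 0.5256.

0.526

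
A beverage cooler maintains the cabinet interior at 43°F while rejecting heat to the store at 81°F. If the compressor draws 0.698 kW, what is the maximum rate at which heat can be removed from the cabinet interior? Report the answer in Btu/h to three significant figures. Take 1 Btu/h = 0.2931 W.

31500 Btu/h

In absolute terms T_C = 279.26 K and T_H = 300.37 K, so ΔT = 21.11 K.
COP_Carnot = T_C/ΔT = 279.26/21.11 = 13.23.
Q̇_max = COP_Carnot × Ẇ = 13.23 × 0.6980 kW = 9.233 kW = 31500 Btu/h.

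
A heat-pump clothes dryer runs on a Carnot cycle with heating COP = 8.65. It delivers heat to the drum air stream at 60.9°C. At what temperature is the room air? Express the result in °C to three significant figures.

COP_HP = T_H/(T_H − T_C) gives T_H − T_C = T_H/COP.
With T_H = 334.05 K, T_C = 334.05 × (1 − 1/8.65) = 295.43 K.
Converting, 295.43 K = 22.28°C.

22.3 °C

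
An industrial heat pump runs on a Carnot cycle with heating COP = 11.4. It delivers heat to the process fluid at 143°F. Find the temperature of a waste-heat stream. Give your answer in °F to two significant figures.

COP_HP = T_H/(T_H − T_C) gives T_H − T_C = T_H/COP.
With T_H = 334.82 K, T_C = 334.82 × (1 − 1/11.4) = 305.45 K.
Converting, 305.45 K = 90.13°F.

90 °F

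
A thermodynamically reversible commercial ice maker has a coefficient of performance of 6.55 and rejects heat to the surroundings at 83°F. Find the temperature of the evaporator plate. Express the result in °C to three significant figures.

-11.6 °C

For a Carnot refrigerator COP_R = T_C/(T_H − T_C), so T_C = COP·T_H/(1 + COP).
With T_H = 301.48 K, T_C = 6.55 × 301.48/7.550 = 261.55 K.
Converting, 261.55 K = -11.60°C.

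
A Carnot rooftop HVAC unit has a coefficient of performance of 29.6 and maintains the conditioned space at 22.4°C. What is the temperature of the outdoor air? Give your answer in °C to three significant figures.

32.4 °C

COP_R = T_C/(T_H − T_C) gives T_H − T_C = T_C/COP.
With T_C = 295.55 K, T_H = 295.55 × (1 + 1/29.6) = 305.53 K.
Converting, 305.53 K = 32.38°C.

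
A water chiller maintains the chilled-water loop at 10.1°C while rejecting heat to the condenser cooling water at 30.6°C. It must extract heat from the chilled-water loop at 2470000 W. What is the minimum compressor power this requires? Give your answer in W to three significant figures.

In absolute terms T_C = 283.25 K and T_H = 303.75 K, so ΔT = 20.50 K.
COP_Carnot = T_C/ΔT = 283.25/20.50 = 13.82.
Ẇ_min = Q̇/COP_Carnot = 2470000/13.82 = 178800 W.

179000 W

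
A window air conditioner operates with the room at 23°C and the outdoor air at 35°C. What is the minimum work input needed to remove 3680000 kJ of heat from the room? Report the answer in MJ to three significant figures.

In absolute terms T_C = 296.15 K and T_H = 308.15 K, so ΔT = 12.00 K.
The reversible limit is COP_R = T_C/ΔT = 24.68, so W_min = Q_C/COP = Q_C·ΔT/T_C.
W_min = 3680000 × 12.00/296.15 = 149100 kJ = 149.1 MJ.

149 MJ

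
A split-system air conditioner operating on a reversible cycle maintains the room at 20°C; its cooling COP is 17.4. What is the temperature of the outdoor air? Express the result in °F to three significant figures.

COP_R = T_C/(T_H − T_C) gives T_H − T_C = T_C/COP.
With T_C = 293.15 K, T_H = 293.15 × (1 + 1/17.4) = 310.00 K.
Converting, 310.00 K = 98.33°F.

98.3 °F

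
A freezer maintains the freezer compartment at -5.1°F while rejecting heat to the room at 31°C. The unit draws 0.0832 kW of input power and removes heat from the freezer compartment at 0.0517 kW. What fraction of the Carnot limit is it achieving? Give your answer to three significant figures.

0.127

COP_actual = Q̇_C/Ẇ = 0.05170/0.08320 = 0.6214.
In absolute terms T_C = 252.54 K and T_H = 304.15 K, so ΔT = 51.61 K.
COP_Carnot = T_C/ΔT = 252.54/51.61 = 4.893.
η_II = COP_actual/COP_Carnot = 0.6214/4.893 = 0.1270.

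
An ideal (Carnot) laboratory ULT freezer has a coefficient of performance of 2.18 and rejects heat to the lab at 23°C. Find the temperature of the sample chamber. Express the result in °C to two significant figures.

For a Carnot refrigerator COP_R = T_C/(T_H − T_C), so T_C = COP·T_H/(1 + COP).
With T_H = 296.15 K, T_C = 2.18 × 296.15/3.180 = 203.02 K.
Converting, 203.02 K = -70.13°C.

-70 °C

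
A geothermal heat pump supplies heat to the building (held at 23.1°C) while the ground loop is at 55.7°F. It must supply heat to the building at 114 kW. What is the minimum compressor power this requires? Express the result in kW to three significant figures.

3.82 kW

In absolute terms T_C = 286.32 K and T_H = 296.25 K, so ΔT = 9.933 K.
COP_Carnot = T_H/ΔT = 296.25/9.933 = 29.82.
Ẇ_min = Q̇/COP_Carnot = 114.0/29.82 = 3.822 kW.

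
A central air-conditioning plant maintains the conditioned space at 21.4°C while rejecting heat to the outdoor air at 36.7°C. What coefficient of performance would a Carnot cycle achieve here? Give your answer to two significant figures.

In absolute terms T_C = 294.55 K and T_H = 309.85 K, so ΔT = 15.30 K.
For a reversible cycle, COP_Carnot = T_C/ΔT = 294.55/15.30 = 19.25.

19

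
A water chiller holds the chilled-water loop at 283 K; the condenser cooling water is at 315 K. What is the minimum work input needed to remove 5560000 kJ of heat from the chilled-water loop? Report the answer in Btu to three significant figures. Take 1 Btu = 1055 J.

596000 Btu

The reservoir spacing is ΔT = 315 − 283 = 32.00 K.
The reversible limit is COP_R = T_C/ΔT = 8.844, so W_min = Q_C/COP = Q_C·ΔT/T_C.
W_min = 5560000 × 32.00/283.00 = 628700 kJ = 595900 Btu.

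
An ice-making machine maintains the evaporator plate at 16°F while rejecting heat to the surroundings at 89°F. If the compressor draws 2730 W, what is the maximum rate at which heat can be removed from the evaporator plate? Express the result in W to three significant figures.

17800 W

In absolute terms T_C = 264.26 K and T_H = 304.82 K, so ΔT = 40.56 K.
COP_Carnot = T_C/ΔT = 264.26/40.56 = 6.516.
Q̇_max = COP_Carnot × Ẇ = 6.516 × 2730 W = 17790 W.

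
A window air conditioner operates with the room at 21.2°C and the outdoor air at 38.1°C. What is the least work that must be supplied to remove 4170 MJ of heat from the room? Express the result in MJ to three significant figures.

239 MJ

In absolute terms T_C = 294.35 K and T_H = 311.25 K, so ΔT = 16.90 K.
The reversible limit is COP_R = T_C/ΔT = 17.42, so W_min = Q_C/COP = Q_C·ΔT/T_C.
W_min = 4170 × 16.90/294.35 = 239.4 MJ.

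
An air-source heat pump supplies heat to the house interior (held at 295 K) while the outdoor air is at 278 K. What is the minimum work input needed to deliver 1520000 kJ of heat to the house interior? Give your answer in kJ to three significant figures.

87600 kJ

The reservoir spacing is ΔT = 295 − 278 = 17.00 K.
The reversible limit is COP_HP = T_H/ΔT = 17.35, so W_min = Q_H/COP = Q_H·ΔT/T_H.
W_min = 1520000 × 17.00/295.00 = 87590 kJ.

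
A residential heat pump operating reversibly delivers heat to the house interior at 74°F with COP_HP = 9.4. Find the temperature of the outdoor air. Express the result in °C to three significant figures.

COP_HP = T_H/(T_H − T_C) gives T_H − T_C = T_H/COP.
With T_H = 296.48 K, T_C = 296.48 × (1 − 1/9.4) = 264.94 K.
Converting, 264.94 K = -8.21°C.

-8.21 °C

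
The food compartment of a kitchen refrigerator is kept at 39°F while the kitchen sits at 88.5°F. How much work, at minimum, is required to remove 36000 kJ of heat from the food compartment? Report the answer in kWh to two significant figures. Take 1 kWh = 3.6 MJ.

In absolute terms T_C = 277.04 K and T_H = 304.54 K, so ΔT = 27.50 K.
The reversible limit is COP_R = T_C/ΔT = 10.07, so W_min = Q_C/COP = Q_C·ΔT/T_C.
W_min = 36000 × 27.50/277.04 = 3574 kJ = 0.9926 kWh.

0.99 kWh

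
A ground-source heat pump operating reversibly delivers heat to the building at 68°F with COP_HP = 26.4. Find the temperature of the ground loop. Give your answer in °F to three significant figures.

48.0 °F

COP_HP = T_H/(T_H − T_C) gives T_H − T_C = T_H/COP.
With T_H = 293.15 K, T_C = 293.15 × (1 − 1/26.4) = 282.05 K.
Converting, 282.05 K = 48.01°F.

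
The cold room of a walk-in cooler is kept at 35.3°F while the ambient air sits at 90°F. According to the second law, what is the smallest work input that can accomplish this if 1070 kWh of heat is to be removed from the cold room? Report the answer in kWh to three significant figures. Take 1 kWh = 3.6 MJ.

118 kWh

In absolute terms T_C = 274.98 K and T_H = 305.37 K, so ΔT = 30.39 K.
The reversible limit is COP_R = T_C/ΔT = 9.049, so W_min = Q_C/COP = Q_C·ΔT/T_C.
W_min = 1070 × 30.39/274.98 = 118.2 kWh.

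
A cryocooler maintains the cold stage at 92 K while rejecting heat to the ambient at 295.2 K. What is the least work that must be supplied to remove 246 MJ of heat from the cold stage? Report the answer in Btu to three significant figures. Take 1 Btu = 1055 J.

515000 Btu

The reservoir spacing is ΔT = 295.2 − 92 = 203.2 K.
The reversible limit is COP_R = T_C/ΔT = 0.4528, so W_min = Q_C/COP = Q_C·ΔT/T_C.
W_min = 246.0 × 203.2/92.00 = 543.3 MJ = 515000 Btu.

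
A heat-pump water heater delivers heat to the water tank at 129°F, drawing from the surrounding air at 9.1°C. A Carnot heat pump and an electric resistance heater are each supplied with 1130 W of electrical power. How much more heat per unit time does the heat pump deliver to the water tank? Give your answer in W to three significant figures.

7120 W

In absolute terms T_C = 282.25 K and T_H = 327.04 K, so ΔT = 44.79 K.
COP_Carnot = T_H/ΔT = 327.04/44.79 = 7.302.
The heat pump delivers Q̇_H = COP × Ẇ = 8251 W; the resistance heater delivers Ẇ = 1130 W.
Extra = (COP − 1)·Ẇ = 7121 W.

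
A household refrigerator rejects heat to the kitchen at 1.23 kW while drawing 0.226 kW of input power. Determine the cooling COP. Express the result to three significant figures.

The first law gives Q̇_H = Q̇_C + Ẇ, so the three rates are Q̇_C = 1.004, Q̇_H = 1.230, Ẇ = 0.2260 kW.
COP_R = Q̇_C/Ẇ = 1.004/0.2260 = 4.442.

4.44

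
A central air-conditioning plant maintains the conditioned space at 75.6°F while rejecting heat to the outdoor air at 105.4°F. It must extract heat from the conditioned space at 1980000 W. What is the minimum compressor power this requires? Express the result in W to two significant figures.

In absolute terms T_C = 297.37 K and T_H = 313.93 K, so ΔT = 16.56 K.
COP_Carnot = T_C/ΔT = 297.37/16.56 = 17.96.
Ẇ_min = Q̇/COP_Carnot = 1980000/17.96 = 110200 W.

110000 W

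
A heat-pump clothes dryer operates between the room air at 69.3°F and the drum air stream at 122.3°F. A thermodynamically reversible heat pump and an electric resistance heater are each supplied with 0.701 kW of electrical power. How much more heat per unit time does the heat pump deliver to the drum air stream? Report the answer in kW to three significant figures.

In absolute terms T_C = 293.87 K and T_H = 323.32 K, so ΔT = 29.44 K.
COP_Carnot = T_H/ΔT = 323.32/29.44 = 10.98.
The heat pump delivers Q̇_H = COP × Ẇ = 7.697 kW; the resistance heater delivers Ẇ = 0.7010 kW.
Extra = (COP − 1)·Ẇ = 6.996 kW.

7.00 kW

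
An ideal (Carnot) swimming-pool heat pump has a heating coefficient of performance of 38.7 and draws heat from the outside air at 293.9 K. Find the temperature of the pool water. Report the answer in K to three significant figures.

302 K

COP_HP = T_H/(T_H − T_C) rearranges to T_H = COP·T_C/(COP − 1).
With T_C = 293.90 K, T_H = 38.7 × 293.90/37.70 = 301.70 K.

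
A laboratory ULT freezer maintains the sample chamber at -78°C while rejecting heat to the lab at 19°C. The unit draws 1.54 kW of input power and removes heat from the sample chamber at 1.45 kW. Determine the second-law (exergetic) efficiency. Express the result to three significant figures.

0.468

COP_actual = Q̇_C/Ẇ = 1.450/1.540 = 0.9416.
In absolute terms T_C = 195.15 K and T_H = 292.15 K, so ΔT = 97.00 K.
COP_Carnot = T_C/ΔT = 195.15/97.00 = 2.012.
η_II = COP_actual/COP_Carnot = 0.9416/2.012 = 0.4680.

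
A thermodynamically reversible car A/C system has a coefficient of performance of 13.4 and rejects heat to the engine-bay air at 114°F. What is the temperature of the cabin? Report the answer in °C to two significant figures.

For a Carnot refrigerator COP_R = T_C/(T_H − T_C), so T_C = COP·T_H/(1 + COP).
With T_H = 318.71 K, T_C = 13.4 × 318.71/14.40 = 296.57 K.
Converting, 296.57 K = 23.42°C.

23 °C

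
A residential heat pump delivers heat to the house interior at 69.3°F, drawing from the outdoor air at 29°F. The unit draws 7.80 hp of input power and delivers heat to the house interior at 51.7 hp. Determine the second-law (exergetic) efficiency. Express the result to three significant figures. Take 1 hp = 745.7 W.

0.505

COP_actual = Q̇_H/Ẇ = 51.70/7.800 = 6.628.
In absolute terms T_C = 271.48 K and T_H = 293.87 K, so ΔT = 22.39 K.
COP_Carnot = T_H/ΔT = 293.87/22.39 = 13.13.
η_II = COP_actual/COP_Carnot = 6.628/13.13 = 0.5050.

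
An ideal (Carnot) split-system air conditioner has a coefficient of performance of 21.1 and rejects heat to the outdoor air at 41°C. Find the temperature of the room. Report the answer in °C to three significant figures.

26.8 °C

For a Carnot refrigerator COP_R = T_C/(T_H − T_C), so T_C = COP·T_H/(1 + COP).
With T_H = 314.15 K, T_C = 21.1 × 314.15/22.10 = 299.94 K.
Converting, 299.94 K = 26.79°C.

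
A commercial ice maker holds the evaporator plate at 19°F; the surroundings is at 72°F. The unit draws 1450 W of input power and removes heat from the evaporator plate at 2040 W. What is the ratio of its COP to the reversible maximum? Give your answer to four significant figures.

COP_actual = Q̇_C/Ẇ = 2040/1450 = 1.407.
In absolute terms T_C = 265.93 K and T_H = 295.37 K, so ΔT = 29.44 K.
COP_Carnot = T_C/ΔT = 265.93/29.44 = 9.032.
η_II = COP_actual/COP_Carnot = 1.407/9.032 = 0.1558.

0.1558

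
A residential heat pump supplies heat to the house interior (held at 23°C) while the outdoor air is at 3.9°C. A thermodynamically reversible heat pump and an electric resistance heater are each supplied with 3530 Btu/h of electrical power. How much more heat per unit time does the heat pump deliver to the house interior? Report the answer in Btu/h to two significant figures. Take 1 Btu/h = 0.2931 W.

51000 Btu/h

In absolute terms T_C = 277.05 K and T_H = 296.15 K, so ΔT = 19.10 K.
COP_Carnot = T_H/ΔT = 296.15/19.10 = 15.51.
The heat pump delivers Q̇_H = COP × Ẇ = 54730 Btu/h; the resistance heater delivers Ẇ = 3530 Btu/h.
Extra = (COP − 1)·Ẇ = 51200 Btu/h.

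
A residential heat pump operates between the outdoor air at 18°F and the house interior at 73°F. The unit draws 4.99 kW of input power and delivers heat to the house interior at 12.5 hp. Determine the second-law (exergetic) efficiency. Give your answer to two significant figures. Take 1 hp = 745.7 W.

Converting, Q̇_H = 12.50 hp = 9.321 kW, so COP_actual = Q̇_H/Ẇ = 9.321/4.990 = 1.868.
In absolute terms T_C = 265.37 K and T_H = 295.93 K, so ΔT = 30.56 K.
COP_Carnot = T_H/ΔT = 295.93/30.56 = 9.685.
η_II = COP_actual/COP_Carnot = 1.868/9.685 = 0.1929.

0.19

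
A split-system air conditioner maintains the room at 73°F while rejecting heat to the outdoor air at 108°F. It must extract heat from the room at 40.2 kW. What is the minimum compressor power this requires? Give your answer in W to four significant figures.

2641 W

In absolute terms T_C = 295.93 K and T_H = 315.37 K, so ΔT = 19.44 K.
COP_Carnot = T_C/ΔT = 295.93/19.44 = 15.22.
Ẇ_min = Q̇/COP_Carnot = 40.20/15.22 = 2.641 kW = 2641 W.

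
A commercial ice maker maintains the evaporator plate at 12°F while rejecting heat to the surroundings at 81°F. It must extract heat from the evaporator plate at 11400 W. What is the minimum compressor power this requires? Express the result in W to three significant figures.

1670 W

In absolute terms T_C = 262.04 K and T_H = 300.37 K, so ΔT = 38.33 K.
COP_Carnot = T_C/ΔT = 262.04/38.33 = 6.836.
Ẇ_min = Q̇/COP_Carnot = 11400/6.836 = 1668 W.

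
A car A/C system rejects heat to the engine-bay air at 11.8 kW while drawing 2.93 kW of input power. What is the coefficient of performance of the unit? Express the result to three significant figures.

3.03

The first law gives Q̇_H = Q̇_C + Ẇ, so the three rates are Q̇_C = 8.870, Q̇_H = 11.80, Ẇ = 2.930 kW.
COP_R = Q̇_C/Ẇ = 8.870/2.930 = 3.027.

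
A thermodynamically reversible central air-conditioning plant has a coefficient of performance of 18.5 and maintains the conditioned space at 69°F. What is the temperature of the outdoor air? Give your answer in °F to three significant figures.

COP_R = T_C/(T_H − T_C) gives T_H − T_C = T_C/COP.
With T_C = 293.71 K, T_H = 293.71 × (1 + 1/18.5) = 309.58 K.
Converting, 309.58 K = 97.58°F.

97.6 °F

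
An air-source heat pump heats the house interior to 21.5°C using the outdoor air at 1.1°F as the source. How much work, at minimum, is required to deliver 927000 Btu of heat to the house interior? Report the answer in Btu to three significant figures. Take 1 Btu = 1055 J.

122000 Btu

In absolute terms T_C = 255.98 K and T_H = 294.65 K, so ΔT = 38.67 K.
The reversible limit is COP_HP = T_H/ΔT = 7.620, so W_min = Q_H/COP = Q_H·ΔT/T_H.
W_min = 927000 × 38.67/294.65 = 121600 Btu.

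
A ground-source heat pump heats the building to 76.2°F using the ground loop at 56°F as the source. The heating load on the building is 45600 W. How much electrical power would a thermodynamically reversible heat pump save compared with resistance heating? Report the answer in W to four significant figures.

43880 W

In absolute terms T_C = 286.48 K and T_H = 297.71 K, so ΔT = 11.22 K.
COP_Carnot = T_H/ΔT = 297.71/11.22 = 26.53.
Resistance heating needs Ẇ_res = Q̇_H = 45600 W; the reversible heat pump needs only Ẇ_hp = Q̇_H/COP = 1719 W.
Saving = 45600 − 1719 = 43880 W.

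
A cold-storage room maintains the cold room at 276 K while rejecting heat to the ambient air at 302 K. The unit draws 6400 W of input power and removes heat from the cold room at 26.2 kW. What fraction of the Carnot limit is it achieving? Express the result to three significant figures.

Converting, Q̇_C = 26.20 kW = 26200 W, so COP_actual = Q̇_C/Ẇ = 26200/6400 = 4.094.
The reservoir spacing is ΔT = 302 − 276 = 26.00 K.
COP_Carnot = T_C/ΔT = 276.00/26.00 = 10.62.
η_II = COP_actual/COP_Carnot = 4.094/10.62 = 0.3856.

0.386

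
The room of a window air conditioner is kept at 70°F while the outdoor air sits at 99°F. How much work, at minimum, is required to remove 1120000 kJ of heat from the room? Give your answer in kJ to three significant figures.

61300 kJ

In absolute terms T_C = 294.26 K and T_H = 310.37 K, so ΔT = 16.11 K.
The reversible limit is COP_R = T_C/ΔT = 18.26, so W_min = Q_C/COP = Q_C·ΔT/T_C.
W_min = 1120000 × 16.11/294.26 = 61320 kJ.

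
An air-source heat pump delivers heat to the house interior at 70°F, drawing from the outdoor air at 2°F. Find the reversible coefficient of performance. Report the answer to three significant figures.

7.79

In absolute terms T_C = 256.48 K and T_H = 294.26 K, so ΔT = 37.78 K.
For a reversible cycle, COP_Carnot = T_H/ΔT = 294.26/37.78 = 7.789.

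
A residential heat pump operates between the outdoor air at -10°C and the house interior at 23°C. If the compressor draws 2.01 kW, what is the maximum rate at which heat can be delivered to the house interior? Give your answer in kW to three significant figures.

In absolute terms T_C = 263.15 K and T_H = 296.15 K, so ΔT = 33.00 K.
COP_Carnot = T_H/ΔT = 296.15/33.00 = 8.974.
Q̇_max = COP_Carnot × Ẇ = 8.974 × 2.010 kW = 18.04 kW.

18.0 kW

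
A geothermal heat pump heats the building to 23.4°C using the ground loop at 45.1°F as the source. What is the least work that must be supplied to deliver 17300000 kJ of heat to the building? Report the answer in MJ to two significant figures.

940 MJ

In absolute terms T_C = 280.43 K and T_H = 296.55 K, so ΔT = 16.12 K.
The reversible limit is COP_HP = T_H/ΔT = 18.39, so W_min = Q_H/COP = Q_H·ΔT/T_H.
W_min = 17300000 × 16.12/296.55 = 940500 kJ = 940.5 MJ.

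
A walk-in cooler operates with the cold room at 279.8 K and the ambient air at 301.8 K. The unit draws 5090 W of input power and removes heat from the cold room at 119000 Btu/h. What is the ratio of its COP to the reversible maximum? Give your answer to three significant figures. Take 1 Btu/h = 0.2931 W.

0.539

Converting, Q̇_C = 119000 Btu/h = 34880 W, so COP_actual = Q̇_C/Ẇ = 34880/5090 = 6.852.
The reservoir spacing is ΔT = 301.8 − 279.8 = 22.00 K.
COP_Carnot = T_C/ΔT = 279.80/22.00 = 12.72.
η_II = COP_actual/COP_Carnot = 6.852/12.72 = 0.5388.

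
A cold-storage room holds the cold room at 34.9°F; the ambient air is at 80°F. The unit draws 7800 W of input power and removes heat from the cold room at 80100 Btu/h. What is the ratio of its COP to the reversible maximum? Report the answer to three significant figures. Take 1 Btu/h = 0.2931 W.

Converting, Q̇_C = 80100 Btu/h = 23480 W, so COP_actual = Q̇_C/Ẇ = 23480/7800 = 3.010.
In absolute terms T_C = 274.76 K and T_H = 299.82 K, so ΔT = 25.06 K.
COP_Carnot = T_C/ΔT = 274.76/25.06 = 10.97.
η_II = COP_actual/COP_Carnot = 3.010/10.97 = 0.2745.

0.274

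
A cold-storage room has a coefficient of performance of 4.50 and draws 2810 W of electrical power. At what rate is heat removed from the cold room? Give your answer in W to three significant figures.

Q̇_C = COP × Ẇ = 4.50 × 2810 = 12650 W.

12600 W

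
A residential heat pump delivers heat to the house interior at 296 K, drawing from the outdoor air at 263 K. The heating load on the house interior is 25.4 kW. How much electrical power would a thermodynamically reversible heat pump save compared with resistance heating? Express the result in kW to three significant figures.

22.6 kW

The reservoir spacing is ΔT = 296 − 263 = 33.00 K.
COP_Carnot = T_H/ΔT = 296.00/33.00 = 8.970.
Resistance heating needs Ẇ_res = Q̇_H = 25.40 kW; the reversible heat pump needs only Ẇ_hp = Q̇_H/COP = 2.832 kW.
Saving = 25.40 − 2.832 = 22.57 kW.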